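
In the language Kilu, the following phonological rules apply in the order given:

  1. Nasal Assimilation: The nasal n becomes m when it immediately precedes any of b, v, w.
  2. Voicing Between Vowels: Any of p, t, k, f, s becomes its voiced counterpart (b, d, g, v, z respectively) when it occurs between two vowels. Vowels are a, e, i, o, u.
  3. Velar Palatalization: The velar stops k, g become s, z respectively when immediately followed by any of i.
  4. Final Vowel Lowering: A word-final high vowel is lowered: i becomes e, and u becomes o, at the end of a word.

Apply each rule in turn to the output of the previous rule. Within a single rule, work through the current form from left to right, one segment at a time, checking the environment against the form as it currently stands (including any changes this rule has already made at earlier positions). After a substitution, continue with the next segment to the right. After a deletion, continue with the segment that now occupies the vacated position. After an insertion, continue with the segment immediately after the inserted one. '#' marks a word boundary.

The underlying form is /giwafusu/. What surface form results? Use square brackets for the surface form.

[ziwavuzo]

1 Nasal Assimilation: no change — [giwafusu]
2 Voicing Between Vowels: [giwafusu] → [giwavuzu]
3 Velar Palatalization: [giwavuzu] → [ziwavuzu]
4 Final Vowel Lowering: [ziwavuzu] → [ziwavuzo]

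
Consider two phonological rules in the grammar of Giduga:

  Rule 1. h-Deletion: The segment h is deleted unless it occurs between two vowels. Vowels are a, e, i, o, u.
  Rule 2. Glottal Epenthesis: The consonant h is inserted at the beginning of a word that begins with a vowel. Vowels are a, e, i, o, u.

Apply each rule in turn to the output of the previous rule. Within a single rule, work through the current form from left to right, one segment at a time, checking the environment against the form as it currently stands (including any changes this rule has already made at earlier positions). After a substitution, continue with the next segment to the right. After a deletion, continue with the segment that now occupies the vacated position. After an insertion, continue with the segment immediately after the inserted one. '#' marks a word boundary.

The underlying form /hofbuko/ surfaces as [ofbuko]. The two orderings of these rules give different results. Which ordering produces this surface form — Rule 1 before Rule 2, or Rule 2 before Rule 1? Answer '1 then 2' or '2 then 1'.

2 then 1

Order 1 then 2:
  1 h-Deletion: [hofbuko] → [ofbuko]
  2 Glottal Epenthesis: [ofbuko] → [hofbuko]
  result: [hofbuko]
Order 2 then 1:
  2 Glottal Epenthesis: no change — [hofbuko]
  1 h-Deletion: [hofbuko] → [ofbuko]
  result: [ofbuko]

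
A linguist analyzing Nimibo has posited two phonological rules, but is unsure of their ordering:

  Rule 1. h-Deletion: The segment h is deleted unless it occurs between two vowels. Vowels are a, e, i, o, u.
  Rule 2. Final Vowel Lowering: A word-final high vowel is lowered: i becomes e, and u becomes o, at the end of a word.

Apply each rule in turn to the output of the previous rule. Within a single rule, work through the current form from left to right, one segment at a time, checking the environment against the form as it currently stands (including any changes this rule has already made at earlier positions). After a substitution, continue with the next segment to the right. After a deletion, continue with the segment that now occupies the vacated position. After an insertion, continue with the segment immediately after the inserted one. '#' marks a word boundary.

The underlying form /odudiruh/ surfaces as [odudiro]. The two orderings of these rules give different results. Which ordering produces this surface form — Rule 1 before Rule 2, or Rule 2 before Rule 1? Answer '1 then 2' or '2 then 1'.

1 then 2

Order 1 then 2:
  1 h-Deletion: [odudiruh] → [odudiru]
  2 Final Vowel Lowering: [odudiru] → [odudiro]
  result: [odudiro]
Order 2 then 1:
  2 Final Vowel Lowering: no change — [odudiruh]
  1 h-Deletion: [odudiruh] → [odudiru]
  result: [odudiru]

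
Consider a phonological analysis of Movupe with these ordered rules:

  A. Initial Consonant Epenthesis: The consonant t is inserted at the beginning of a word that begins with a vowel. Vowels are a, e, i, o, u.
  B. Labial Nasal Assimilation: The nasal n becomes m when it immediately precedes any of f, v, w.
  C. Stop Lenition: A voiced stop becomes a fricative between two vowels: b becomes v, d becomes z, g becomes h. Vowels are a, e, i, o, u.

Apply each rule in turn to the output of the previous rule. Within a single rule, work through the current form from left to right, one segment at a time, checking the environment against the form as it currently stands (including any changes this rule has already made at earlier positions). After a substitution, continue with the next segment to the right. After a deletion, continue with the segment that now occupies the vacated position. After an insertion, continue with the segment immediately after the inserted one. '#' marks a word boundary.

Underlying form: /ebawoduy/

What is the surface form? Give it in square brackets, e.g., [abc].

[tevawozuy]

A Initial Consonant Epenthesis: [ebawoduy] → [tebawoduy]
B Labial Nasal Assimilation: no change — [tebawoduy]
C Stop Lenition: [tebawoduy] → [tevawozuy]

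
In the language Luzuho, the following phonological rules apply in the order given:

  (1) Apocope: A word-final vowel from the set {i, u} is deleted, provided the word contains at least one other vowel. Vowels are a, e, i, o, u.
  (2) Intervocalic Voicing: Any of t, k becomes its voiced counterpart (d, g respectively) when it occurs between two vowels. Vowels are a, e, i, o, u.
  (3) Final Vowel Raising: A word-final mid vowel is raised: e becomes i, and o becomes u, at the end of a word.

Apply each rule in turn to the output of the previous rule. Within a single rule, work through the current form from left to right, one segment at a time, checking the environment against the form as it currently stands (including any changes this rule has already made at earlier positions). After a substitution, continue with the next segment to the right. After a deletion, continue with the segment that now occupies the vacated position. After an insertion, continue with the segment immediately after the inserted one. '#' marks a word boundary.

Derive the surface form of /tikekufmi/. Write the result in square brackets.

(1) Apocope: [tikekufmi] → [tikekufm]
(2) Intervocalic Voicing: [tikekufm] → [tigegufm]
(3) Final Vowel Raising: no change — [tigegufm]

[tigegufm]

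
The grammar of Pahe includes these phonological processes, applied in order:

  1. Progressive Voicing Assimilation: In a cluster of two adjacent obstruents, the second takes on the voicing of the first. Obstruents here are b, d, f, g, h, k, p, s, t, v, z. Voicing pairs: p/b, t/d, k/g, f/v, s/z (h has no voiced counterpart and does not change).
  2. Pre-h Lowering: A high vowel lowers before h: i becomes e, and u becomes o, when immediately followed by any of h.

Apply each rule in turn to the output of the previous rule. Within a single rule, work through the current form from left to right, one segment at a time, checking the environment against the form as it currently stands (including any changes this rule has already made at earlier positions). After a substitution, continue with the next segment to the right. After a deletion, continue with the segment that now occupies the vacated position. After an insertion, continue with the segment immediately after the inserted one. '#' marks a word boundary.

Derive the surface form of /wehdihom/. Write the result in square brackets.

1 Progressive Voicing Assimilation: [wehdihom] → [wehtihom]
2 Pre-h Lowering: [wehtihom] → [wehtehom]

[wehtehom]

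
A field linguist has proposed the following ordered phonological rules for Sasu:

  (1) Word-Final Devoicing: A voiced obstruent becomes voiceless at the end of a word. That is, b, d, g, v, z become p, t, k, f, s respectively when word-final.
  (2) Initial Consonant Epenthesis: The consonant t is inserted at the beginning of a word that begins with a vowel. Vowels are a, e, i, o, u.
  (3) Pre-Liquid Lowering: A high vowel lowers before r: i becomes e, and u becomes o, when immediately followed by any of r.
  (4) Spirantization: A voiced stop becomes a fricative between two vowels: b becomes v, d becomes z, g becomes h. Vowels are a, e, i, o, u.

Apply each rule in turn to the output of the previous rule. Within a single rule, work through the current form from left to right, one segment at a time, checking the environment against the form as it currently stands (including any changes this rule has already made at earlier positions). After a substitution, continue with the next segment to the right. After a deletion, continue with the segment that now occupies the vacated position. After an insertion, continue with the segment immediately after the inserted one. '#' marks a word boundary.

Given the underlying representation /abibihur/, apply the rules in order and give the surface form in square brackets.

(1) Word-Final Devoicing: no change — [abibihur]
(2) Initial Consonant Epenthesis: [abibihur] → [tabibihur]
(3) Pre-Liquid Lowering: [tabibihur] → [tabibihor]
(4) Spirantization: [tabibihor] → [tavivihor]

[tavivihor]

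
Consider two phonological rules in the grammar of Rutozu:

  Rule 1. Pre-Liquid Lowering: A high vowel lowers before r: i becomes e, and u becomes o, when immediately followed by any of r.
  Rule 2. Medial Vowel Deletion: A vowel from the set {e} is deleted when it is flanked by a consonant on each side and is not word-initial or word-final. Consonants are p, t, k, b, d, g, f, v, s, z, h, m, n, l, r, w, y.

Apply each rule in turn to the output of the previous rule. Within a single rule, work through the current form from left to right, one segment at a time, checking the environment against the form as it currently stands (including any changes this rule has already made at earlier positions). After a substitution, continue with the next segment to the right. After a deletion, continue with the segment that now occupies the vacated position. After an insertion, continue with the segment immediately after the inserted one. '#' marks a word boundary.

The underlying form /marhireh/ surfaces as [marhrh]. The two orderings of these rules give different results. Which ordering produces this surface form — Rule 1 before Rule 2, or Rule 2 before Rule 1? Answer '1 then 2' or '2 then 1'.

1 then 2

Order 1 then 2:
  1 Pre-Liquid Lowering: [marhireh] → [marhereh]
  2 Medial Vowel Deletion: [marhereh] → [marhrh]
  result: [marhrh]
Order 2 then 1:
  2 Medial Vowel Deletion: [marhireh] → [marhirh]
  1 Pre-Liquid Lowering: [marhirh] → [marherh]
  result: [marherh]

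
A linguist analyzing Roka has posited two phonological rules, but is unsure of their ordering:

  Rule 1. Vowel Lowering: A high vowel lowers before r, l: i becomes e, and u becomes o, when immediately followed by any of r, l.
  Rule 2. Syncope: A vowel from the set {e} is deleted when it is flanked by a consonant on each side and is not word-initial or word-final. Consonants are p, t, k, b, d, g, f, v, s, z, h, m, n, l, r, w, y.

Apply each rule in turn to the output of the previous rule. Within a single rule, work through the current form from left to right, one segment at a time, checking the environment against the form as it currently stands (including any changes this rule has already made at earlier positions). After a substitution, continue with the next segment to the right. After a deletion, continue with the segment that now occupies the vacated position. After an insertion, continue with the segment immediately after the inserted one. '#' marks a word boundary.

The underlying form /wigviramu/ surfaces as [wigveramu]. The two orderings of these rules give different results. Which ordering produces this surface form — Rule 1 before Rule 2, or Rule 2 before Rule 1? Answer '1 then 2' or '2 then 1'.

2 then 1

Order 1 then 2:
  1 Vowel Lowering: [wigviramu] → [wigveramu]
  2 Syncope: [wigveramu] → [wigvramu]
  result: [wigvramu]
Order 2 then 1:
  2 Syncope: no change — [wigviramu]
  1 Vowel Lowering: [wigviramu] → [wigveramu]
  result: [wigveramu]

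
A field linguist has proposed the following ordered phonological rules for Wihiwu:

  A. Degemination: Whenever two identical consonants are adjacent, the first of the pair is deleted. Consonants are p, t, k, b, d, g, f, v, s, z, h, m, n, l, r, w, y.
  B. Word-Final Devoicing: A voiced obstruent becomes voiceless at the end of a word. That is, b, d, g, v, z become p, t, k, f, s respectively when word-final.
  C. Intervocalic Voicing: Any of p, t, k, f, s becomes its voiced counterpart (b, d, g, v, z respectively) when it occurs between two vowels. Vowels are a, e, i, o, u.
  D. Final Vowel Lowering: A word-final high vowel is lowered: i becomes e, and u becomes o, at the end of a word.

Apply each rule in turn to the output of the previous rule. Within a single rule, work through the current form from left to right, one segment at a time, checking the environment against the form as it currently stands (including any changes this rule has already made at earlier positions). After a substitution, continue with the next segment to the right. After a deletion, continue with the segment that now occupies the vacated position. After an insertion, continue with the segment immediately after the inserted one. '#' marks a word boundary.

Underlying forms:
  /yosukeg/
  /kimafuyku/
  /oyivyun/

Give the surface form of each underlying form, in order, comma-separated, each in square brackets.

[yozugek], [kimavuyko], [oyivyun]

/yosukeg/:
  A Degemination: no change — [yosukeg]
  B Word-Final Devoicing: [yosukeg] → [yosukek]
  C Intervocalic Voicing: [yosukek] → [yozugek]
  D Final Vowel Lowering: no change — [yozugek]
/kimafuyku/:
  A Degemination: no change — [kimafuyku]
  B Word-Final Devoicing: no change — [kimafuyku]
  C Intervocalic Voicing: [kimafuyku] → [kimavuyku]
  D Final Vowel Lowering: [kimavuyku] → [kimavuyko]
/oyivyun/:
  A Degemination: no change — [oyivyun]
  B Word-Final Devoicing: no change — [oyivyun]
  C Intervocalic Voicing: no change — [oyivyun]
  D Final Vowel Lowering: no change — [oyivyun]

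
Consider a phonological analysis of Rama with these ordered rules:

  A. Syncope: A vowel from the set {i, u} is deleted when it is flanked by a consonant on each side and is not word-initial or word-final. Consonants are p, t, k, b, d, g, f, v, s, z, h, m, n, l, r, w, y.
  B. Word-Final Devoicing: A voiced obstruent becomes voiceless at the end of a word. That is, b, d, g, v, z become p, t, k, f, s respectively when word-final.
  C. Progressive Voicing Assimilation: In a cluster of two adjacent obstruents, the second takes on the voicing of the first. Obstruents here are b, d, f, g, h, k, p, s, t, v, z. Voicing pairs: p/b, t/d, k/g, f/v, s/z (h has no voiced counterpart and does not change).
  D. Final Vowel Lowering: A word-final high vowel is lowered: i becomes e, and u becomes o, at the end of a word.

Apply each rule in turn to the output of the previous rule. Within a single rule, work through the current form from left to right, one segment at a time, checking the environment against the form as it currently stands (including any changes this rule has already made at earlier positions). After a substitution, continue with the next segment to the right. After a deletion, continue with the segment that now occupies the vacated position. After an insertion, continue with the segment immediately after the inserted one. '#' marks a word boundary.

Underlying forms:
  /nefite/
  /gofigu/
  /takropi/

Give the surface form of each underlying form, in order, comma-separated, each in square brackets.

[nefte], [gofko], [takrope]

/nefite/:
  A Syncope: [nefite] → [nefte]
  B Word-Final Devoicing: no change — [nefte]
  C Progressive Voicing Assimilation: no change — [nefte]
  D Final Vowel Lowering: no change — [nefte]
/gofigu/:
  A Syncope: [gofigu] → [gofgu]
  B Word-Final Devoicing: no change — [gofgu]
  C Progressive Voicing Assimilation: [gofgu] → [gofku]
  D Final Vowel Lowering: [gofku] → [gofko]
/takropi/:
  A Syncope: no change — [takropi]
  B Word-Final Devoicing: no change — [takropi]
  C Progressive Voicing Assimilation: no change — [takropi]
  D Final Vowel Lowering: [takropi] → [takrope]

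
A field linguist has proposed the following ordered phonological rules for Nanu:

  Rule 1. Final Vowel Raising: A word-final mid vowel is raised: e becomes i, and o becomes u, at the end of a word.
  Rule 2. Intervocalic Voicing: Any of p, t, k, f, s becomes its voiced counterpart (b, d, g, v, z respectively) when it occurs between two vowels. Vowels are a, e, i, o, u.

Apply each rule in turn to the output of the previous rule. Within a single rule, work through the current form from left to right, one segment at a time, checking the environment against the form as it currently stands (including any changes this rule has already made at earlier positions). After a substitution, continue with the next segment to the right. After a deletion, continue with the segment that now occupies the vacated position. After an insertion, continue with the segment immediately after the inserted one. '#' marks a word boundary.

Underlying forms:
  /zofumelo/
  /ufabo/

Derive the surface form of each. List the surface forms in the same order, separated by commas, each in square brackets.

/zofumelo/:
  Rule 1 Final Vowel Raising: [zofumelo] → [zofumelu]
  Rule 2 Intervocalic Voicing: [zofumelu] → [zovumelu]
/ufabo/:
  Rule 1 Final Vowel Raising: [ufabo] → [ufabu]
  Rule 2 Intervocalic Voicing: [ufabu] → [uvabu]

[zovumelu], [uvabu]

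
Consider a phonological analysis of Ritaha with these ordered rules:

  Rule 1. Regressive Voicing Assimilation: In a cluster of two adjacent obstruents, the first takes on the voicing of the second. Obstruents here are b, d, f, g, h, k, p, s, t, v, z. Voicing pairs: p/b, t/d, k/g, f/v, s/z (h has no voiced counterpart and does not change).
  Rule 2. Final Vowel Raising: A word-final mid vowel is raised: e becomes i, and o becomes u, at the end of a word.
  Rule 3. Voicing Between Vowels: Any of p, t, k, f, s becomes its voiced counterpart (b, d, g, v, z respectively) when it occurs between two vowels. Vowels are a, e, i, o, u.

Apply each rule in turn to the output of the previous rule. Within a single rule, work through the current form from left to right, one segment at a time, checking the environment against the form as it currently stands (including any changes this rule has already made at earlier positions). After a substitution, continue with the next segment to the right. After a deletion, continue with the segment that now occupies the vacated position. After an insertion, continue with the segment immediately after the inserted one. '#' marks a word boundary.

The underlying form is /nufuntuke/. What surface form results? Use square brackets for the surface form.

Rule 1 Regressive Voicing Assimilation: no change — [nufuntuke]
Rule 2 Final Vowel Raising: [nufuntuke] → [nufuntuki]
Rule 3 Voicing Between Vowels: [nufuntuki] → [nuvuntugi]

[nuvuntugi]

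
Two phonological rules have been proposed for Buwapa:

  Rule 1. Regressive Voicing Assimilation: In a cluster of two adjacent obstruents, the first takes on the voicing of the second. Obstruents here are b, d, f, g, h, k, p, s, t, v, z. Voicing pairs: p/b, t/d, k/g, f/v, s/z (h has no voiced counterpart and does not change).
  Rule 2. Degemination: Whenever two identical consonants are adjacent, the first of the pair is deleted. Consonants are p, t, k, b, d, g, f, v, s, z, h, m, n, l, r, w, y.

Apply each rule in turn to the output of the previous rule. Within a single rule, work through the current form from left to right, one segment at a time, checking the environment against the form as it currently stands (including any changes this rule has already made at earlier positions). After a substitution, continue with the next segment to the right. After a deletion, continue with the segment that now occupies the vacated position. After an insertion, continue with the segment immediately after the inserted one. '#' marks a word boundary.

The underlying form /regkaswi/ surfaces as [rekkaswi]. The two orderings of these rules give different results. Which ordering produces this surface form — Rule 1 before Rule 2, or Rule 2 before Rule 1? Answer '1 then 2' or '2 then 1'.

2 then 1

Order 1 then 2:
  1 Regressive Voicing Assimilation: [regkaswi] → [rekkaswi]
  2 Degemination: [rekkaswi] → [rekaswi]
  result: [rekaswi]
Order 2 then 1:
  2 Degemination: no change — [regkaswi]
  1 Regressive Voicing Assimilation: [regkaswi] → [rekkaswi]
  result: [rekkaswi]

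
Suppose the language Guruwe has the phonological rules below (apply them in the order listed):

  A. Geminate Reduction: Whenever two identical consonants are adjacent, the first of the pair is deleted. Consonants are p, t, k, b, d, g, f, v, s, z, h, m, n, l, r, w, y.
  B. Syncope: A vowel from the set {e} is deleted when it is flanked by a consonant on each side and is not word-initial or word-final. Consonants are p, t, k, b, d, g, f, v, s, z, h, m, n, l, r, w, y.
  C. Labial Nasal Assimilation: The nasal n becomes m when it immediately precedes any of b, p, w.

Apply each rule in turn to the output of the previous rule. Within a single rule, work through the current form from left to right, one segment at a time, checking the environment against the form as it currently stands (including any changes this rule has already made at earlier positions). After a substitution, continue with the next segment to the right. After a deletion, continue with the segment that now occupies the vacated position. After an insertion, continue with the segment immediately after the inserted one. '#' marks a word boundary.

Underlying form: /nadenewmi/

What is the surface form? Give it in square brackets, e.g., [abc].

A Geminate Reduction: no change — [nadenewmi]
B Syncope: [nadenewmi] → [nadnwmi]
C Labial Nasal Assimilation: [nadnwmi] → [nadmwmi]

[nadmwmi]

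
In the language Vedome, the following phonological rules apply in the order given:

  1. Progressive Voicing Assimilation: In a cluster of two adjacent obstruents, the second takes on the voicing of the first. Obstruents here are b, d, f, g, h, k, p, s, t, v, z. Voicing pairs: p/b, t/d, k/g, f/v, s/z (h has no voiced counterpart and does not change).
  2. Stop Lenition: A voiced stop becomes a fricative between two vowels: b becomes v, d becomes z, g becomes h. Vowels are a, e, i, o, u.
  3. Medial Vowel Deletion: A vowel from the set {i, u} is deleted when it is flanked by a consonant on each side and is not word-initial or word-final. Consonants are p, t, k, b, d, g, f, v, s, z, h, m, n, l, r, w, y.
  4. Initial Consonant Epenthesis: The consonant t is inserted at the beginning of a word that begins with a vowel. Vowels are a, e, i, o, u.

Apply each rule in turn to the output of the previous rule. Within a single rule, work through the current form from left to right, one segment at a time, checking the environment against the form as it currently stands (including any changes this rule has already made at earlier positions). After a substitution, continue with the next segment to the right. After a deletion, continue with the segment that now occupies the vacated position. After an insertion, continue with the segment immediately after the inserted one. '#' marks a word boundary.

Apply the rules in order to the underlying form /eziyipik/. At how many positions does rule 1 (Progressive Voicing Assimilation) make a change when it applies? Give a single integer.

1 Progressive Voicing Assimilation: no change — [eziyipik]
2 Stop Lenition: no change — [eziyipik]
3 Medial Vowel Deletion: [eziyipik] → [ezypk]
4 Initial Consonant Epenthesis: [ezypk] → [tezypk]
Rule 1 changed 0 position(s).

0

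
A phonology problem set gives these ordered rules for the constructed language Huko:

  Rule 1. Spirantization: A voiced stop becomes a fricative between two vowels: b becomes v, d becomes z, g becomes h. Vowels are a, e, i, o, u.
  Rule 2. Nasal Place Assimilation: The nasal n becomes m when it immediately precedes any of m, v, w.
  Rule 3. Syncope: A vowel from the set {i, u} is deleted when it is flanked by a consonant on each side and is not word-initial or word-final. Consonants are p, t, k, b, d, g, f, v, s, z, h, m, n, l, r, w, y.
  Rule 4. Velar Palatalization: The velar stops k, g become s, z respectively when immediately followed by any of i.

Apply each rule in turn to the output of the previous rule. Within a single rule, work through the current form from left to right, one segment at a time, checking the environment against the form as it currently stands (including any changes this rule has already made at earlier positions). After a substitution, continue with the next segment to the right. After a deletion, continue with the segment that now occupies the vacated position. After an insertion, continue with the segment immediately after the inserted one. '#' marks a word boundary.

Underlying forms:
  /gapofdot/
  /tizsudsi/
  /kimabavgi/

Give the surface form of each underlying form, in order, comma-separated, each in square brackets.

/gapofdot/:
  Rule 1 Spirantization: no change — [gapofdot]
  Rule 2 Nasal Place Assimilation: no change — [gapofdot]
  Rule 3 Syncope: no change — [gapofdot]
  Rule 4 Velar Palatalization: no change — [gapofdot]
/tizsudsi/:
  Rule 1 Spirantization: no change — [tizsudsi]
  Rule 2 Nasal Place Assimilation: no change — [tizsudsi]
  Rule 3 Syncope: [tizsudsi] → [tzsdsi]
  Rule 4 Velar Palatalization: no change — [tzsdsi]
/kimabavgi/:
  Rule 1 Spirantization: [kimabavgi] → [kimavavgi]
  Rule 2 Nasal Place Assimilation: no change — [kimavavgi]
  Rule 3 Syncope: [kimavavgi] → [kmavavgi]
  Rule 4 Velar Palatalization: [kmavavgi] → [kmavavzi]

[gapofdot], [tzsdsi], [kmavavzi]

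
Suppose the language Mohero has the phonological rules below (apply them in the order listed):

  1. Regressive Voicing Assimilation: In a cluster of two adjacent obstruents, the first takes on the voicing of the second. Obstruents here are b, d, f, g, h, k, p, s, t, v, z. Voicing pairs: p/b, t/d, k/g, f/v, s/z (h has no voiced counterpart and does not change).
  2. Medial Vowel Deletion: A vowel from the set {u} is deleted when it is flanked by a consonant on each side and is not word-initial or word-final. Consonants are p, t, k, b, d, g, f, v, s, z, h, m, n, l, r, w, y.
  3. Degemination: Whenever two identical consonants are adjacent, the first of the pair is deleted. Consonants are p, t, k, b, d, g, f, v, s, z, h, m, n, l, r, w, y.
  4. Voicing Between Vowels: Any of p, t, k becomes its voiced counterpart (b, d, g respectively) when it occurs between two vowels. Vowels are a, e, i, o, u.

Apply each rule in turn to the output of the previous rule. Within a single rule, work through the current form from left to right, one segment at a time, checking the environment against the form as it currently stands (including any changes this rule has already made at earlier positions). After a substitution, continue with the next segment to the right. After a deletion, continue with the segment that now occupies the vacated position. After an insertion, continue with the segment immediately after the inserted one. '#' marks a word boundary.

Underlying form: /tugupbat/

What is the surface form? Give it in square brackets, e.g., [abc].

[tgbat]

1 Regressive Voicing Assimilation: [tugupbat] → [tugubbat]
2 Medial Vowel Deletion: [tugubbat] → [tgbbat]
3 Degemination: [tgbbat] → [tgbat]
4 Voicing Between Vowels: no change — [tgbat]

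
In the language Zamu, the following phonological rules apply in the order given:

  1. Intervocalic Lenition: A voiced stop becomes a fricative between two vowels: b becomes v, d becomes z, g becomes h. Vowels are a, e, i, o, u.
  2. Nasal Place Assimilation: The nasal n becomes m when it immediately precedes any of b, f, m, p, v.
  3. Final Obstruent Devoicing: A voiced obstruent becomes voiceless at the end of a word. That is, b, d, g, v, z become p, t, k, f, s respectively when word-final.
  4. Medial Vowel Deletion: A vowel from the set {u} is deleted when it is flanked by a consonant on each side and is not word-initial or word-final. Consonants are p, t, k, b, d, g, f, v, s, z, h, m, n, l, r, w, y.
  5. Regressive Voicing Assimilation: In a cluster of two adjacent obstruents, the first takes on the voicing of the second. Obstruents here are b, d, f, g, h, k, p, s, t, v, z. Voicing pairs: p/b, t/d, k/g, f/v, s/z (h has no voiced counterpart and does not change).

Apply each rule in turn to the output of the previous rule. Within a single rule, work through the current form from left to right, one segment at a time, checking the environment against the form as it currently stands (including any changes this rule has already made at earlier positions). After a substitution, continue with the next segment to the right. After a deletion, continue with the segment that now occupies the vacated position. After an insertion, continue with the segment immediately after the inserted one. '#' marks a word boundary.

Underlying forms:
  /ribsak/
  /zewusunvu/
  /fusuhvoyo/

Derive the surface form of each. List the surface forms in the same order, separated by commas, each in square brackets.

/ribsak/:
  1 Intervocalic Lenition: no change — [ribsak]
  2 Nasal Place Assimilation: no change — [ribsak]
  3 Final Obstruent Devoicing: no change — [ribsak]
  4 Medial Vowel Deletion: no change — [ribsak]
  5 Regressive Voicing Assimilation: [ribsak] → [ripsak]
/zewusunvu/:
  1 Intervocalic Lenition: no change — [zewusunvu]
  2 Nasal Place Assimilation: [zewusunvu] → [zewusumvu]
  3 Final Obstruent Devoicing: no change — [zewusumvu]
  4 Medial Vowel Deletion: [zewusumvu] → [zewsmvu]
  5 Regressive Voicing Assimilation: no change — [zewsmvu]
/fusuhvoyo/:
  1 Intervocalic Lenition: no change — [fusuhvoyo]
  2 Nasal Place Assimilation: no change — [fusuhvoyo]
  3 Final Obstruent Devoicing: no change — [fusuhvoyo]
  4 Medial Vowel Deletion: [fusuhvoyo] → [fshvoyo]
  5 Regressive Voicing Assimilation: no change — [fshvoyo]

[ripsak], [zewsmvu], [fshvoyo]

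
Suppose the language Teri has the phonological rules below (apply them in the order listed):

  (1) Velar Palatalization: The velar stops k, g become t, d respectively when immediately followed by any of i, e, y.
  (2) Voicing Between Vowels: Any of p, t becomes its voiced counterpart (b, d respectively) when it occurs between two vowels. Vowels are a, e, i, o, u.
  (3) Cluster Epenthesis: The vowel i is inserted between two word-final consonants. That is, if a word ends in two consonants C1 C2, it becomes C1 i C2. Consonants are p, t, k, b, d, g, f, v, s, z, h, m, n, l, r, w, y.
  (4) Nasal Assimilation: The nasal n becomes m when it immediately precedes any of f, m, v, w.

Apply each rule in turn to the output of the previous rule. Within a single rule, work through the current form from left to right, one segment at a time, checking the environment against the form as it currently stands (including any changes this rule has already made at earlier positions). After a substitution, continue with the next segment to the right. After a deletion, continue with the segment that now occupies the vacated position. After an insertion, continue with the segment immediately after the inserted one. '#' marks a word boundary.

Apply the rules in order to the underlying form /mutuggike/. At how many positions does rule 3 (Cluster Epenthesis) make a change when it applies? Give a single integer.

(1) Velar Palatalization: [mutuggike] → [mutugdite]
(2) Voicing Between Vowels: [mutugdite] → [mudugdide]
(3) Cluster Epenthesis: no change — [mudugdide]
(4) Nasal Assimilation: no change — [mudugdide]
Rule 3 changed 0 position(s).

0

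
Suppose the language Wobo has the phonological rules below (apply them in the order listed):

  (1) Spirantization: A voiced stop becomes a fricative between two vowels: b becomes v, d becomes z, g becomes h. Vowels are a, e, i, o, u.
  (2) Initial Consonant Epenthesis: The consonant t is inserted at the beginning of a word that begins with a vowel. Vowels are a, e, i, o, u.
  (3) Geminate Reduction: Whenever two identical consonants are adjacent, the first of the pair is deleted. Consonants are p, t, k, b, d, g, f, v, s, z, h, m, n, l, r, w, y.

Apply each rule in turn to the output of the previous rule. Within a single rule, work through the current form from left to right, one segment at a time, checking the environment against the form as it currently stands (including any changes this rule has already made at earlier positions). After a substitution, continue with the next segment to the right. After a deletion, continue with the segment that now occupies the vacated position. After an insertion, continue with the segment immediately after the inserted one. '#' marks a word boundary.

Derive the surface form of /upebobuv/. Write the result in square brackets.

[tupevovuv]

(1) Spirantization: [upebobuv] → [upevovuv]
(2) Initial Consonant Epenthesis: [upevovuv] → [tupevovuv]
(3) Geminate Reduction: no change — [tupevovuv]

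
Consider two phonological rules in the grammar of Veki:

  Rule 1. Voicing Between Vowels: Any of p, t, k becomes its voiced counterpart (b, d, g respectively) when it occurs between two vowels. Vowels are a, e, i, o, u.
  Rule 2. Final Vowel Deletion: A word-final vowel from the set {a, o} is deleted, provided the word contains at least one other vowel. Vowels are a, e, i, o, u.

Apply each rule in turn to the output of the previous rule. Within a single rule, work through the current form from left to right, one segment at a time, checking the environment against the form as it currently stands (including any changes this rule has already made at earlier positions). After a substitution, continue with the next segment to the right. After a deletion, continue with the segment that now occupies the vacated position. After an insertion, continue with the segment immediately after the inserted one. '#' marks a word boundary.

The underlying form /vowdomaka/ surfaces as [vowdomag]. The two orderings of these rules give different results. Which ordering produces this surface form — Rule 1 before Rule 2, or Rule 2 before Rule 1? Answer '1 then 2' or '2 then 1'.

Order 1 then 2:
  1 Voicing Between Vowels: [vowdomaka] → [vowdomaga]
  2 Final Vowel Deletion: [vowdomaga] → [vowdomag]
  result: [vowdomag]
Order 2 then 1:
  2 Final Vowel Deletion: [vowdomaka] → [vowdomak]
  1 Voicing Between Vowels: no change — [vowdomak]
  result: [vowdomak]

1 then 2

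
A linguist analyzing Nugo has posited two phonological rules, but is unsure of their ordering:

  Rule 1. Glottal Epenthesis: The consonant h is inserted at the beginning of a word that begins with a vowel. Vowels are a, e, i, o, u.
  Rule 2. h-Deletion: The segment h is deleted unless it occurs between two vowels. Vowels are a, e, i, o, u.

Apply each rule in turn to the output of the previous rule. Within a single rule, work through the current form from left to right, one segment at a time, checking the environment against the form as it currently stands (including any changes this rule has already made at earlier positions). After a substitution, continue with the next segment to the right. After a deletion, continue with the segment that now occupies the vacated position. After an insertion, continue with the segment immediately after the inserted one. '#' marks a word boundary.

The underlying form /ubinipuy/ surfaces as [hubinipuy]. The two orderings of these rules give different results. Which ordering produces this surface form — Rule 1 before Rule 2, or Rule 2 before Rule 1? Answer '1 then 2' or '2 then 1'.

2 then 1

Order 1 then 2:
  1 Glottal Epenthesis: [ubinipuy] → [hubinipuy]
  2 h-Deletion: [hubinipuy] → [ubinipuy]
  result: [ubinipuy]
Order 2 then 1:
  2 h-Deletion: no change — [ubinipuy]
  1 Glottal Epenthesis: [ubinipuy] → [hubinipuy]
  result: [hubinipuy]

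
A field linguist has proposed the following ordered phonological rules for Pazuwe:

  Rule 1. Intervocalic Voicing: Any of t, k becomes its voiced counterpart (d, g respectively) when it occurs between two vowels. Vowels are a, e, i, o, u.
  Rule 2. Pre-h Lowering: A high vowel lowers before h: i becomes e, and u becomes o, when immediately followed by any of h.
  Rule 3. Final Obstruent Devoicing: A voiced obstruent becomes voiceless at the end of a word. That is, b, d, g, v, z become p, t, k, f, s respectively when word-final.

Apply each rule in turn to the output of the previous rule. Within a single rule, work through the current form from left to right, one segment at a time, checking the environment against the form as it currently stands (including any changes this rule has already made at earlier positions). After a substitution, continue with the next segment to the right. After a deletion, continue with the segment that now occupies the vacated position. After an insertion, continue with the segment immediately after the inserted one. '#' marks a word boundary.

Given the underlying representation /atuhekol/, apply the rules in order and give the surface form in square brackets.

[adohegol]

Rule 1 Intervocalic Voicing: [atuhekol] → [aduhegol]
Rule 2 Pre-h Lowering: [aduhegol] → [adohegol]
Rule 3 Final Obstruent Devoicing: no change — [adohegol]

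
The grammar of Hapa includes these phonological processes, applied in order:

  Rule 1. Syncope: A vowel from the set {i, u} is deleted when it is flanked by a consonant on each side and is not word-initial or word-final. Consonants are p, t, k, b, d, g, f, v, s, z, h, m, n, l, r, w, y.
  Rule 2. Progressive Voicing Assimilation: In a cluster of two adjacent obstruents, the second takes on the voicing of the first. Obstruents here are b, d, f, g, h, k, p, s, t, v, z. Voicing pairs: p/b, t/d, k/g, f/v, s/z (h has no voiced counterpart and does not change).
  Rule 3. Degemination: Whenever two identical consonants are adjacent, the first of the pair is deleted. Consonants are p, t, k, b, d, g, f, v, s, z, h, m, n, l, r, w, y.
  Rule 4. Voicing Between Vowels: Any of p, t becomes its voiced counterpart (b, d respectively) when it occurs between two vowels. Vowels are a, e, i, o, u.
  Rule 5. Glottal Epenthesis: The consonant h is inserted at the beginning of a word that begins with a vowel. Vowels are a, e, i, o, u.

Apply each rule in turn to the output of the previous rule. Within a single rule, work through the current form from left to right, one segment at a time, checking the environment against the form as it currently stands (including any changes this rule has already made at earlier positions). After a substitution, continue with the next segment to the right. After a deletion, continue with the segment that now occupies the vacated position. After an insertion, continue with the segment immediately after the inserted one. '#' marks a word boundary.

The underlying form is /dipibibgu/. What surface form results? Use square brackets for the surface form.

[dbgu]

Rule 1 Syncope: [dipibibgu] → [dpbbgu]
Rule 2 Progressive Voicing Assimilation: [dpbbgu] → [dbbbgu]
Rule 3 Degemination: [dbbbgu] → [dbgu]
Rule 4 Voicing Between Vowels: no change — [dbgu]
Rule 5 Glottal Epenthesis: no change — [dbgu]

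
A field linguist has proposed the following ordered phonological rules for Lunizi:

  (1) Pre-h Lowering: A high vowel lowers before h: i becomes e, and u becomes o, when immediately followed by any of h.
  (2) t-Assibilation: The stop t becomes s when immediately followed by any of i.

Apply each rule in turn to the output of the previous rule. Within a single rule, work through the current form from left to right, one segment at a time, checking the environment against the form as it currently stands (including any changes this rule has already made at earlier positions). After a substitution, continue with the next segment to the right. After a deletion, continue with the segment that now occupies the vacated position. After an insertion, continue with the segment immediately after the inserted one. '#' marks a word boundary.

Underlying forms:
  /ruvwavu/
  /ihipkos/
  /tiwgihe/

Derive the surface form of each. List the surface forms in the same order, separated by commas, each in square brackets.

/ruvwavu/:
  (1) Pre-h Lowering: no change — [ruvwavu]
  (2) t-Assibilation: no change — [ruvwavu]
/ihipkos/:
  (1) Pre-h Lowering: [ihipkos] → [ehipkos]
  (2) t-Assibilation: no change — [ehipkos]
/tiwgihe/:
  (1) Pre-h Lowering: [tiwgihe] → [tiwgehe]
  (2) t-Assibilation: [tiwgehe] → [siwgehe]

[ruvwavu], [ehipkos], [siwgehe]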